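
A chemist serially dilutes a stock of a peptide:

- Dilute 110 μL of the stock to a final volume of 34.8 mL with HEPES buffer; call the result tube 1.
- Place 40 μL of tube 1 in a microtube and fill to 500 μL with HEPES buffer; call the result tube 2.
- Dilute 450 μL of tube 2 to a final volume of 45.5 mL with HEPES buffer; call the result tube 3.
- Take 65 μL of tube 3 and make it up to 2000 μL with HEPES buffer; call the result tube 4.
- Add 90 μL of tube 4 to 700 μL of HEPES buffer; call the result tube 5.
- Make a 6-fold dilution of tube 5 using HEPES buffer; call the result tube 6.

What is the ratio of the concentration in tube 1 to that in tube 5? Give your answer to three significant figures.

3.41 × 10^5

Step 1: 110 μL brought to 34.8 mL → factor 34800/110 = 316.36
Step 2: 40 μL brought to 500 μL → factor 500/40 = 12.5
Step 3: 450 μL brought to 45.5 mL → factor 45500/450 = 101.11
Step 4: 65 μL brought to 2000 μL → factor 2000/65 = 30.769
Step 5: 90 μL + 700 μL = 790 μL total → factor 790/90 = 8.7778
Dilution factor to tube 1 = 316.36; to tube 5 = 1.0799 × 10^8
[tube 1]/[tube 5] = (factor to tube 5)/(factor to tube 1) = 1.0799 × 10^8/316.36 = 3.41 × 10^5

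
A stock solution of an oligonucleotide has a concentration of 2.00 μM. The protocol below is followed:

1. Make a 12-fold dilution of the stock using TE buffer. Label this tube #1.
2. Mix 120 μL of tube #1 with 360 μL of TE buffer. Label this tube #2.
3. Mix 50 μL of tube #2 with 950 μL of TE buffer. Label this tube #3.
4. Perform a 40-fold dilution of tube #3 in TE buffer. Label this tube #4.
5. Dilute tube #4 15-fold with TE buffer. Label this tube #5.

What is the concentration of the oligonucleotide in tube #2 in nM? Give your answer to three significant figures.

41.7 nM

Step 1: 12-fold → factor 12
Step 2: 120 μL + 360 μL = 480 μL total → factor 480/120 = 4
Dilution factor through tube #2 = 12 × 4 = 48
[tube #2] = 2.00 μM / 48 = 0.04167 μM = 41.7 nM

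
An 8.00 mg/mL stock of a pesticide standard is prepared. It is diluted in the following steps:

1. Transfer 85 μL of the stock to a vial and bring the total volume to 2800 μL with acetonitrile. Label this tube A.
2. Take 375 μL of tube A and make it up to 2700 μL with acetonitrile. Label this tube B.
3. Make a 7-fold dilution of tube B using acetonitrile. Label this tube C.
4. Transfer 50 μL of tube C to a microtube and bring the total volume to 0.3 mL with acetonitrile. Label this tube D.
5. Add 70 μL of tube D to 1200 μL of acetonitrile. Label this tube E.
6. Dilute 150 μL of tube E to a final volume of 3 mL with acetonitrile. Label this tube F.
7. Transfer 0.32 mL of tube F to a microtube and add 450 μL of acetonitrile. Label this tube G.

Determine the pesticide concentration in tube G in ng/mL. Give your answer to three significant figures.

Step 1: 85 μL brought to 2800 μL → factor 2800/85 = 32.941
Step 2: 375 μL brought to 2700 μL → factor 2700/375 = 7.2
Step 3: 7-fold → factor 7
Step 4: 50 μL brought to 0.3 mL → factor 300/50 = 6
Step 5: 70 μL + 1200 μL = 1270 μL total → factor 1270/70 = 18.143
Step 6: 150 μL brought to 3 mL → factor 3000/150 = 20
Step 7: 0.32 mL + 450 μL = 0.77 mL total → factor 0.77/0.32 = 2.4062
Overall dilution factor = 32.941 × 7.2 × 7 × 6 × 18.143 × 20 × 2.4062 = 8.6976 × 10^6
Final = 8.00 mg/mL / 8.6976 × 10^6 = 9.198 × 10^-7 mg/mL = 0.920 ng/mL

0.920 ng/mL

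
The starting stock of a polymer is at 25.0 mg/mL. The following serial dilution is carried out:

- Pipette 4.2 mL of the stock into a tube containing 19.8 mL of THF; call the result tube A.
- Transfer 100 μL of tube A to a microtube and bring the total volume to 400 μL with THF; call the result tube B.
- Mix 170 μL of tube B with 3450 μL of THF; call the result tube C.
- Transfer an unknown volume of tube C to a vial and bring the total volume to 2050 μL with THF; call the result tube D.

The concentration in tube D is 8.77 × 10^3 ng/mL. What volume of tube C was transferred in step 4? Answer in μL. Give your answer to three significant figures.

350 μL

Step 1: 4.2 mL + 19.8 mL = 24 mL total → factor 24/4.2 = 5.7143
Step 2: 100 μL brought to 400 μL → factor 400/100 = 4
Step 3: 170 μL + 3450 μL = 3620 μL total → factor 3620/170 = 21.294
Step 4: v brought to 2050 μL → factor = 2050 μL/v
Product of known-step factors = 486.72
Overall factor = 25.0 mg/mL / (8.77 × 10^3 ng/mL) = 2850.6
Step-4 factor = 2850.6 / 486.72 = 5.8568
v = 2050 μL / 5.8568 = 350 μL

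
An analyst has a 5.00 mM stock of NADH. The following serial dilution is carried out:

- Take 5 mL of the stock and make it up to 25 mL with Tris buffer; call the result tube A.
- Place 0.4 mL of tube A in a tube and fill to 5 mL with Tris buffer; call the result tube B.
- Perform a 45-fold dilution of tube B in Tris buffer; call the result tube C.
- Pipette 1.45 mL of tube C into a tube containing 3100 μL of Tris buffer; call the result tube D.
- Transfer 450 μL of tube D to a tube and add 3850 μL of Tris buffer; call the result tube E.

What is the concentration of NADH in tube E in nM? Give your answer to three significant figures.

Step 1: 5 mL brought to 25 mL → factor 25/5 = 5
Step 2: 0.4 mL brought to 5 mL → factor 5/0.4 = 12.5
Step 3: 45-fold → factor 45
Step 4: 1.45 mL + 3100 μL = 4.55 mL total → factor 4.55/1.45 = 3.1379
Step 5: 450 μL + 3850 μL = 4300 μL total → factor 4300/450 = 9.5556
Overall dilution factor = 5 × 12.5 × 45 × 3.1379 × 9.5556 = 84332
Final = 5.00 mM / 84332 = 5.929 × 10^-5 mM = 59.3 nM

59.3 nM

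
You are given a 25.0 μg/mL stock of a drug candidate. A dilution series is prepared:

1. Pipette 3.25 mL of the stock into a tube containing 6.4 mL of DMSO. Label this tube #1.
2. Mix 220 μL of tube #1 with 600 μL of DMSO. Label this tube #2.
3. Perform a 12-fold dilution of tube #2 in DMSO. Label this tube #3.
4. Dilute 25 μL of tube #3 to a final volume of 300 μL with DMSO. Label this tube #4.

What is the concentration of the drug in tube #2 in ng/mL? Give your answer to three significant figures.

Step 1: 3.25 mL + 6.4 mL = 9.65 mL total → factor 9.65/3.25 = 2.9692
Step 2: 220 μL + 600 μL = 820 μL total → factor 820/220 = 3.7273
Dilution factor through tube #2 = 2.9692 × 3.7273 = 11.067
[tube #2] = 25.0 μg/mL / 11.067 = 2.259 μg/mL = 2.26 × 10^3 ng/mL

2.26 × 10^3 ng/mL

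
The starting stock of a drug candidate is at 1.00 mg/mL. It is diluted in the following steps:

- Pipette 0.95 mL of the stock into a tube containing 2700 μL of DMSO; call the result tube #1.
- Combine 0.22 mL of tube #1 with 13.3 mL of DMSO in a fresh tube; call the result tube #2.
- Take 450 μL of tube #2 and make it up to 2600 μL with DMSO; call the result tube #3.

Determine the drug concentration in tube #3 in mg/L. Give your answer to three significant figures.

0.733 mg/L

Step 1: 0.95 mL + 2700 μL = 3.65 mL total → factor 3.65/0.95 = 3.8421
Step 2: 0.22 mL + 13.3 mL = 13.52 mL total → factor 13.52/0.22 = 61.455
Step 3: 450 μL brought to 2600 μL → factor 2600/450 = 5.7778
Overall dilution factor = 3.8421 × 61.455 × 5.7778 = 1364.2
Final = 1.00 mg/mL / 1364.2 = 0.0007330 mg/mL = 0.733 mg/L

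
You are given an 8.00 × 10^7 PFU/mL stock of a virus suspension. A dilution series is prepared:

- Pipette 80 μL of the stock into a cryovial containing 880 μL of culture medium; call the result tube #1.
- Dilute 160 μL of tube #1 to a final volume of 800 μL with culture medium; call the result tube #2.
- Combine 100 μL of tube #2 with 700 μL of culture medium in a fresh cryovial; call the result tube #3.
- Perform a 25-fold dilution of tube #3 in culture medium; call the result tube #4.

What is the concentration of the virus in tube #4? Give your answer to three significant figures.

Step 1: 80 μL + 880 μL = 960 μL total → factor 960/80 = 12
Step 2: 160 μL brought to 800 μL → factor 800/160 = 5
Step 3: 100 μL + 700 μL = 800 μL total → factor 800/100 = 8
Step 4: 25-fold → factor 25
Dilution factor through tube #4 = 12 × 5 × 8 × 25 = 12000
[tube #4] = 8.00 × 10^7 PFU/mL / 12000 = 6.67 × 10^3 PFU/mL

6.67 × 10^3 PFU/mL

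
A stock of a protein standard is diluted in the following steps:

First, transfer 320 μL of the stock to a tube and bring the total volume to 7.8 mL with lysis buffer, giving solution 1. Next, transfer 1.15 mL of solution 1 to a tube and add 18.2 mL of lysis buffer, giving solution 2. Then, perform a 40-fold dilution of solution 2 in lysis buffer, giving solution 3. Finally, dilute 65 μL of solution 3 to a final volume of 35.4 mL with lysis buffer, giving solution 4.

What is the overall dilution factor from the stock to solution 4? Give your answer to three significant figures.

Step 1: 320 μL brought to 7.8 mL → factor 7800/320 = 24.375
Step 2: 1.15 mL + 18.2 mL = 19.35 mL total → factor 19.35/1.15 = 16.826
Step 3: 40-fold → factor 40
Step 4: 65 μL brought to 35.4 mL → factor 35400/65 = 544.62
Overall dilution factor = 24.375 × 16.826 × 40 × 544.62 = 8.9347 × 10^6

8.93 × 10^6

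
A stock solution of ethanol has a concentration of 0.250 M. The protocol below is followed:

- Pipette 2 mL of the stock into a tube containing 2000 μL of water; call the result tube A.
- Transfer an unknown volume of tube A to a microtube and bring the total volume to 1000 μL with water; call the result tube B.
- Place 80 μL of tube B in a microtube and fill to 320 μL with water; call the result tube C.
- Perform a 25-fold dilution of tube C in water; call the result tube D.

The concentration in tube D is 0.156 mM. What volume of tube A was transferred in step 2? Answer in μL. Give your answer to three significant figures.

125 μL

Step 1: 2 mL + 2000 μL = 4 mL total → factor 4/2 = 2
Step 2: v brought to 1000 μL → factor = 1000 μL/v
Step 3: 80 μL brought to 320 μL → factor 320/80 = 4
Step 4: 25-fold → factor 25
Product of known-step factors = 200
Overall factor = 0.250 M / (0.156 mM) = 1602.6
Step-2 factor = 1602.6 / 200 = 8.0128
v = 1000 μL / 8.0128 = 125 μL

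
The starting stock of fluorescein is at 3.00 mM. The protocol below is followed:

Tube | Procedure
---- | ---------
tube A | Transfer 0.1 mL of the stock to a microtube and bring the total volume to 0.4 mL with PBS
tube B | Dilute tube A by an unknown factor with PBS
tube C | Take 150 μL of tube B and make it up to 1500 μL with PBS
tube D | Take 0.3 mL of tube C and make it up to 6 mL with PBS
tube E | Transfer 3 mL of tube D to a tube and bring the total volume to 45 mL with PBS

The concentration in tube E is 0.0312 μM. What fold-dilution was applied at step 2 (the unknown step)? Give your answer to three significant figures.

Step 1: 0.1 mL brought to 0.4 mL → factor 0.4/0.1 = 4
Step 2: unknown factor x
Step 3: 150 μL brought to 1500 μL → factor 1500/150 = 10
Step 4: 0.3 mL brought to 6 mL → factor 6/0.3 = 20
Step 5: 3 mL brought to 45 mL → factor 45/3 = 15
Product of known-step factors = 12000
Overall factor = 3.00 mM / (0.0312 μM) = 96154
x = 96154 / 12000 = 8.01

8.01-fold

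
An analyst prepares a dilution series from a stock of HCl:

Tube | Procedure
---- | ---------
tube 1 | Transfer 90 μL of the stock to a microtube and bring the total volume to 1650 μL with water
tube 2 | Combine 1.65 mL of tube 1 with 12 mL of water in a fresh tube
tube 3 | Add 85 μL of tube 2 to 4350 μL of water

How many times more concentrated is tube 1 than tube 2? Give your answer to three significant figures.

8.27

Step 1: 90 μL brought to 1650 μL → factor 1650/90 = 18.333
Step 2: 1.65 mL + 12 mL = 13.65 mL total → factor 13.65/1.65 = 8.2727
Dilution factor to tube 1 = 18.333; to tube 2 = 151.67
[tube 1]/[tube 2] = (factor to tube 2)/(factor to tube 1) = 151.67/18.333 = 8.27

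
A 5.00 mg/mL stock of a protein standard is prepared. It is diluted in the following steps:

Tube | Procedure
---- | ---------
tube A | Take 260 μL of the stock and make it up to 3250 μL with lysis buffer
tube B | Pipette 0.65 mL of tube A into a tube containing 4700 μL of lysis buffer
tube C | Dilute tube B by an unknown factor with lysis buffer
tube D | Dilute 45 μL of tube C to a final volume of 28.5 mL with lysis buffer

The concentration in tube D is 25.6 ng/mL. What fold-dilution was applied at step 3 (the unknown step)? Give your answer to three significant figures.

3.00-fold

Step 1: 260 μL brought to 3250 μL → factor 3250/260 = 12.5
Step 2: 0.65 mL + 4700 μL = 5.35 mL total → factor 5.35/0.65 = 8.2308
Step 3: unknown factor x
Step 4: 45 μL brought to 28.5 mL → factor 28500/45 = 633.33
Product of known-step factors = 65160
Overall factor = 5.00 mg/mL / (25.6 ng/mL) = 1.9531 × 10^5
x = 1.9531 × 10^5 / 65160 = 3.00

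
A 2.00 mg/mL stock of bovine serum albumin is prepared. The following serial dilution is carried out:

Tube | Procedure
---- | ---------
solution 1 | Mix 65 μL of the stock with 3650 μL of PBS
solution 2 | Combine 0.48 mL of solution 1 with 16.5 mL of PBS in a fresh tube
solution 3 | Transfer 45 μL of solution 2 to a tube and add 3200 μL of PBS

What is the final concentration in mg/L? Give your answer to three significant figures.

0.0137 mg/L

Step 1: 65 μL + 3650 μL = 3715 μL total → factor 3715/65 = 57.154
Step 2: 0.48 mL + 16.5 mL = 16.98 mL total → factor 16.98/0.48 = 35.375
Step 3: 45 μL + 3200 μL = 3245 μL total → factor 3245/45 = 72.111
Overall dilution factor = 57.154 × 35.375 × 72.111 = 1.458 × 10^5
Final = 2.00 mg/mL / 1.458 × 10^5 = 1.372 × 10^-5 mg/mL = 0.0137 mg/L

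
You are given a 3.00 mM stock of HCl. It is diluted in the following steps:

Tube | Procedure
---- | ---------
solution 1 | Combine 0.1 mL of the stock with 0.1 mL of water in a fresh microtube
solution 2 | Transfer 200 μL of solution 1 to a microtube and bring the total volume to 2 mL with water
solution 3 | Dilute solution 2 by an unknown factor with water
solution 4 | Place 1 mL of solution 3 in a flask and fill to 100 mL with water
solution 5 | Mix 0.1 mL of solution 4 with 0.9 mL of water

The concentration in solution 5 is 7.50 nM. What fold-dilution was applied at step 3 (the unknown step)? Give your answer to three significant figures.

20.0-fold

Step 1: 0.1 mL + 0.1 mL = 0.2 mL total → factor 0.2/0.1 = 2
Step 2: 200 μL brought to 2 mL → factor 2000/200 = 10
Step 3: unknown factor x
Step 4: 1 mL brought to 100 mL → factor 100/1 = 100
Step 5: 0.1 mL + 0.9 mL = 1 mL total → factor 1/0.1 = 10
Product of known-step factors = 20000
Overall factor = 3.00 mM / (7.50 nM) = 4 × 10^5
x = 4 × 10^5 / 20000 = 20.0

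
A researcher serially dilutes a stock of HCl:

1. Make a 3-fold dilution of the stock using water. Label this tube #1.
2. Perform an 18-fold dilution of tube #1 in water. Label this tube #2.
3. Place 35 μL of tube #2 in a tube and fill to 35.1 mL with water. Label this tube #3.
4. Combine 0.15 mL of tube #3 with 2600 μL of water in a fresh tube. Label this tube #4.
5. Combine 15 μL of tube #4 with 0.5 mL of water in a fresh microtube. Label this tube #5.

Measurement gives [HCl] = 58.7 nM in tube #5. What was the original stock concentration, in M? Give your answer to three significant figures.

Step 1: 3-fold → factor 3
Step 2: 18-fold → factor 18
Step 3: 35 μL brought to 35.1 mL → factor 35100/35 = 1002.9
Step 4: 0.15 mL + 2600 μL = 2.75 mL total → factor 2.75/0.15 = 18.333
Step 5: 15 μL + 0.5 mL = 515 μL total → factor 515/15 = 34.333
Overall dilution factor = 3 × 18 × 1002.9 × 18.333 × 34.333 = 3.4087 × 10^7
Stock = 58.7 nM × 3.4087 × 10^7 = 2.001 × 10^9 nM = 2.00 M

2.00 M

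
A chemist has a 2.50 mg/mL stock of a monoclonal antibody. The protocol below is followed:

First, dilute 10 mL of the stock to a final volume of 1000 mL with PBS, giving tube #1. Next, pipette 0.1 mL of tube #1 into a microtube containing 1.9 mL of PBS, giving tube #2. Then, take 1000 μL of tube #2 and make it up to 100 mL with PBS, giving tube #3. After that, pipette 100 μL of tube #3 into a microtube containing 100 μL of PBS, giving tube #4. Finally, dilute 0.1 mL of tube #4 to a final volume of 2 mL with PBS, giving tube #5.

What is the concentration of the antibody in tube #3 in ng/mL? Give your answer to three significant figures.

Step 1: 10 mL brought to 1000 mL → factor 1000/10 = 100
Step 2: 0.1 mL + 1.9 mL = 2 mL total → factor 2/0.1 = 20
Step 3: 1000 μL brought to 100 mL → factor 1 × 10^5/1000 = 100
Dilution factor through tube #3 = 100 × 20 × 100 = 2 × 10^5
[tube #3] = 2.50 mg/mL / 2 × 10^5 = 1.250 × 10^-5 mg/mL = 12.5 ng/mL

12.5 ng/mL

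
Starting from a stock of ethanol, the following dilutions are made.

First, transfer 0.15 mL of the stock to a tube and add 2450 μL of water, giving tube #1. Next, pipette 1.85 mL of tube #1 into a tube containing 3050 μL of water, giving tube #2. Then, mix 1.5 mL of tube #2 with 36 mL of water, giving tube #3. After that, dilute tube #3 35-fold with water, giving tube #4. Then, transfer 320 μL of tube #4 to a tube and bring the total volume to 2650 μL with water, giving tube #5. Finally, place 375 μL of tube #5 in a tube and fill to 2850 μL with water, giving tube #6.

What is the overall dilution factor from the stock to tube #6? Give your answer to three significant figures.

Step 1: 0.15 mL + 2450 μL = 2.6 mL total → factor 2.6/0.15 = 17.333
Step 2: 1.85 mL + 3050 μL = 4.9 mL total → factor 4.9/1.85 = 2.6486
Step 3: 1.5 mL + 36 mL = 37.5 mL total → factor 37.5/1.5 = 25
Step 4: 35-fold → factor 35
Step 5: 320 μL brought to 2650 μL → factor 2650/320 = 8.2812
Step 6: 375 μL brought to 2850 μL → factor 2850/375 = 7.6
Overall dilution factor = 17.333 × 2.6486 × 25 × 35 × 8.2812 × 7.6 = 2.5283 × 10^6

2.53 × 10^6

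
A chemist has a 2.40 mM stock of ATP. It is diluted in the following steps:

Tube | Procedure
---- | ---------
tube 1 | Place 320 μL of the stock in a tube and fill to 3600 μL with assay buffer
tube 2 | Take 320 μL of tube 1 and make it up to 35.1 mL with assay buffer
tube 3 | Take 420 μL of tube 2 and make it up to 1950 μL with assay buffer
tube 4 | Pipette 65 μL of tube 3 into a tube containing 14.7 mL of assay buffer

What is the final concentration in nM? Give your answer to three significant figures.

1.84 nM

Step 1: 320 μL brought to 3600 μL → factor 3600/320 = 11.25
Step 2: 320 μL brought to 35.1 mL → factor 35100/320 = 109.69
Step 3: 420 μL brought to 1950 μL → factor 1950/420 = 4.6429
Step 4: 65 μL + 14.7 mL = 14765 μL total → factor 14765/65 = 227.15
Overall dilution factor = 11.25 × 109.69 × 4.6429 × 227.15 = 1.3014 × 10^6
Final = 2.40 mM / 1.3014 × 10^6 = 1.844 × 10^-6 mM = 1.84 nM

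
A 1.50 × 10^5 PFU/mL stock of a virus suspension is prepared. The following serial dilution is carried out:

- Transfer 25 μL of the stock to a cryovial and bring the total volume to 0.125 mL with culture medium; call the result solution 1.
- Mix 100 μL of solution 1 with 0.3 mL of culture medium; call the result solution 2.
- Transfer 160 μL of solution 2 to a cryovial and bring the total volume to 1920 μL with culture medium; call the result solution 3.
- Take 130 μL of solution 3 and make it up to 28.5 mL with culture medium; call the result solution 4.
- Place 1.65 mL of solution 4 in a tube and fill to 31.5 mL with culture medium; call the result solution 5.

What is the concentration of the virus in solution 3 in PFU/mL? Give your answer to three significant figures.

625 PFU/mL

Step 1: 25 μL brought to 0.125 mL → factor 125/25 = 5
Step 2: 100 μL + 0.3 mL = 400 μL total → factor 400/100 = 4
Step 3: 160 μL brought to 1920 μL → factor 1920/160 = 12
Dilution factor through solution 3 = 5 × 4 × 12 = 240
[solution 3] = 1.50 × 10^5 PFU/mL / 240 = 625 PFU/mL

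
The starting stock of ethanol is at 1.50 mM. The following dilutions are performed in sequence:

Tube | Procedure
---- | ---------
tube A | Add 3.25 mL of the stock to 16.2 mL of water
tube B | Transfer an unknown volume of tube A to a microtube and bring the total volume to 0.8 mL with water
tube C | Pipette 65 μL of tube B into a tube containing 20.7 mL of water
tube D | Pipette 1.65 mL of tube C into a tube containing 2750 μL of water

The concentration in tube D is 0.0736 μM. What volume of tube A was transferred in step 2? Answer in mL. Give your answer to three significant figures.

0.200 mL

Step 1: 3.25 mL + 16.2 mL = 19.45 mL total → factor 19.45/3.25 = 5.9846
Step 2: v brought to 0.8 mL → factor = 0.8 mL/v
Step 3: 65 μL + 20.7 mL = 20765 μL total → factor 20765/65 = 319.46
Step 4: 1.65 mL + 2750 μL = 4.4 mL total → factor 4.4/1.65 = 2.6667
Product of known-step factors = 5098.3
Overall factor = 1.50 mM / (0.0736 μM) = 20380
Step-2 factor = 20380 / 5098.3 = 3.9975
v = 0.8 mL / 3.9975 = 0.200 mL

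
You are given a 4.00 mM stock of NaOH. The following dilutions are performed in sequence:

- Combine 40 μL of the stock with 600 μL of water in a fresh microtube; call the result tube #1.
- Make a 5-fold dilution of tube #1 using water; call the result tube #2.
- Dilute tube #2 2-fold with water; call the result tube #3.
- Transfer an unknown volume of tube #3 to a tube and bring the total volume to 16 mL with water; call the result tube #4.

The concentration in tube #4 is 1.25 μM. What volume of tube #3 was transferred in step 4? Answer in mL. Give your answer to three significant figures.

Step 1: 40 μL + 600 μL = 640 μL total → factor 640/40 = 16
Step 2: 5-fold → factor 5
Step 3: 2-fold → factor 2
Step 4: v brought to 16 mL → factor = 16 mL/v
Product of known-step factors = 160
Overall factor = 4.00 mM / (1.25 μM) = 3200
Step-4 factor = 3200 / 160 = 20
v = 16 mL / 20 = 0.800 mL

0.800 mL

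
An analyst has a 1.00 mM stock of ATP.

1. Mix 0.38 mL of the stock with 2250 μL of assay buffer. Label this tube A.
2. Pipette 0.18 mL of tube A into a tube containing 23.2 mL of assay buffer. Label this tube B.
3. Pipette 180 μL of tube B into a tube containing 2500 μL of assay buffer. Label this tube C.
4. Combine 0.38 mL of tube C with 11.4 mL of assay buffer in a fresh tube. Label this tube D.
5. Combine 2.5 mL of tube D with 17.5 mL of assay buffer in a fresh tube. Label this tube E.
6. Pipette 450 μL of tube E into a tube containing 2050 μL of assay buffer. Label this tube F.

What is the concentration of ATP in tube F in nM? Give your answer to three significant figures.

Step 1: 0.38 mL + 2250 μL = 2.63 mL total → factor 2.63/0.38 = 6.9211
Step 2: 0.18 mL + 23.2 mL = 23.38 mL total → factor 23.38/0.18 = 129.89
Step 3: 180 μL + 2500 μL = 2680 μL total → factor 2680/180 = 14.889
Step 4: 0.38 mL + 11.4 mL = 11.78 mL total → factor 11.78/0.38 = 31
Step 5: 2.5 mL + 17.5 mL = 20 mL total → factor 20/2.5 = 8
Step 6: 450 μL + 2050 μL = 2500 μL total → factor 2500/450 = 5.5556
Overall dilution factor = 6.9211 × 129.89 × 14.889 × 31 × 8 × 5.5556 = 1.8441 × 10^7
Final = 1.00 mM / 1.8441 × 10^7 = 5.423 × 10^-8 mM = 0.0542 nM

0.0542 nM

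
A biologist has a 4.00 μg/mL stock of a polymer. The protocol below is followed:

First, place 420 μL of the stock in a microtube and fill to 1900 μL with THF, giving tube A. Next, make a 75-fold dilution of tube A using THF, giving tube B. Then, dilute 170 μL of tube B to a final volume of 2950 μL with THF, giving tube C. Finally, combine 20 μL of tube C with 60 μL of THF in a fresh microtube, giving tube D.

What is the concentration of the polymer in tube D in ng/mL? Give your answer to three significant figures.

0.170 ng/mL

Step 1: 420 μL brought to 1900 μL → factor 1900/420 = 4.5238
Step 2: 75-fold → factor 75
Step 3: 170 μL brought to 2950 μL → factor 2950/170 = 17.353
Step 4: 20 μL + 60 μL = 80 μL total → factor 80/20 = 4
Overall dilution factor = 4.5238 × 75 × 17.353 × 4 = 23550
Final = 4.00 μg/mL / 23550 = 0.0001698 μg/mL = 0.170 ng/mL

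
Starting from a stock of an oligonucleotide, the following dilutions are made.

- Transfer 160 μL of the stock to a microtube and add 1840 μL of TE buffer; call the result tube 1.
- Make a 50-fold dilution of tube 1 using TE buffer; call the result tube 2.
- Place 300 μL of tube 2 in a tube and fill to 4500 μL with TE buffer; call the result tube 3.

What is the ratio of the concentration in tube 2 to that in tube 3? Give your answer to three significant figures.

Step 1: 160 μL + 1840 μL = 2000 μL total → factor 2000/160 = 12.5
Step 2: 50-fold → factor 50
Step 3: 300 μL brought to 4500 μL → factor 4500/300 = 15
Dilution factor to tube 2 = 625; to tube 3 = 9375
[tube 2]/[tube 3] = (factor to tube 3)/(factor to tube 2) = 9375/625 = 15.0

15.0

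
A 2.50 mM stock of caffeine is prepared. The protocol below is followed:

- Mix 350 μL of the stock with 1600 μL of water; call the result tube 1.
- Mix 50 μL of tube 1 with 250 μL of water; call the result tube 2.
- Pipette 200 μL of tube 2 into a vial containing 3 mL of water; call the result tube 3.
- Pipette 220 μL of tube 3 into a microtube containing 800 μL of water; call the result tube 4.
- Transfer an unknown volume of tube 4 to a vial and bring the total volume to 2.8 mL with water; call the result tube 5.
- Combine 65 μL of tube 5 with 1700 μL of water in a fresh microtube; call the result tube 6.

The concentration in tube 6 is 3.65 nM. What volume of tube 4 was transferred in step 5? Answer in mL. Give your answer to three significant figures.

Step 1: 350 μL + 1600 μL = 1950 μL total → factor 1950/350 = 5.5714
Step 2: 50 μL + 250 μL = 300 μL total → factor 300/50 = 6
Step 3: 200 μL + 3 mL = 3200 μL total → factor 3200/200 = 16
Step 4: 220 μL + 800 μL = 1020 μL total → factor 1020/220 = 4.6364
Step 5: v brought to 2.8 mL → factor = 2.8 mL/v
Step 6: 65 μL + 1700 μL = 1765 μL total → factor 1765/65 = 27.154
Product of known-step factors = 67336
Overall factor = 2.50 mM / (3.65 nM) = 6.8493 × 10^5
Step-5 factor = 6.8493 × 10^5 / 67336 = 10.172
v = 2.8 mL / 10.172 = 0.275 mL

0.275 mL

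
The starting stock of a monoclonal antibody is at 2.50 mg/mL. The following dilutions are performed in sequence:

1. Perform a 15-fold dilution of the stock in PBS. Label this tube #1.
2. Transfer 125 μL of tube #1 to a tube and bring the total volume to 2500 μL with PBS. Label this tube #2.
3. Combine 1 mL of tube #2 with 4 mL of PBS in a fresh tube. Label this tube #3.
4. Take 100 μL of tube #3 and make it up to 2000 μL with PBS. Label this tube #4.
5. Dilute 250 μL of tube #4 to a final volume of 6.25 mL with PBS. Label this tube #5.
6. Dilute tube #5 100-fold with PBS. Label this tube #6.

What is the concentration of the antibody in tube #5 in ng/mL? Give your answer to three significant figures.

3.33 ng/mL

Step 1: 15-fold → factor 15
Step 2: 125 μL brought to 2500 μL → factor 2500/125 = 20
Step 3: 1 mL + 4 mL = 5 mL total → factor 5/1 = 5
Step 4: 100 μL brought to 2000 μL → factor 2000/100 = 20
Step 5: 250 μL brought to 6.25 mL → factor 6250/250 = 25
Dilution factor through tube #5 = 15 × 20 × 5 × 20 × 25 = 7.5 × 10^5
[tube #5] = 2.50 mg/mL / 7.5 × 10^5 = 3.333 × 10^-6 mg/mL = 3.33 ng/mL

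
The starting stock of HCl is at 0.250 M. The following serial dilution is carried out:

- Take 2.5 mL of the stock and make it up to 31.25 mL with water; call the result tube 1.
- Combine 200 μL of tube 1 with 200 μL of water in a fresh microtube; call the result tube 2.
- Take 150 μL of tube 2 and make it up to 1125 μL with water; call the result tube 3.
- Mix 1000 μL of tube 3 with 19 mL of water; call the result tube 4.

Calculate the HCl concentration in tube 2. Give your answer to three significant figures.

0.0100 M

Step 1: 2.5 mL brought to 31.25 mL → factor 31.25/2.5 = 12.5
Step 2: 200 μL + 200 μL = 400 μL total → factor 400/200 = 2
Dilution factor through tube 2 = 12.5 × 2 = 25
[tube 2] = 0.250 M / 25 = 0.0100 M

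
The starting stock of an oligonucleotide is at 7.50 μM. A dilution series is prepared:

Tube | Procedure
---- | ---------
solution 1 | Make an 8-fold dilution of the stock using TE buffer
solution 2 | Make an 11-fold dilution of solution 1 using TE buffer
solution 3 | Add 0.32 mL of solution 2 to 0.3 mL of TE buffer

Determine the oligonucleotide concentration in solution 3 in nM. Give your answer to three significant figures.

44.0 nM

Step 1: 8-fold → factor 8
Step 2: 11-fold → factor 11
Step 3: 0.32 mL + 0.3 mL = 0.62 mL total → factor 0.62/0.32 = 1.9375
Overall dilution factor = 8 × 11 × 1.9375 = 170.5
Final = 7.50 μM / 170.5 = 0.04399 μM = 44.0 nM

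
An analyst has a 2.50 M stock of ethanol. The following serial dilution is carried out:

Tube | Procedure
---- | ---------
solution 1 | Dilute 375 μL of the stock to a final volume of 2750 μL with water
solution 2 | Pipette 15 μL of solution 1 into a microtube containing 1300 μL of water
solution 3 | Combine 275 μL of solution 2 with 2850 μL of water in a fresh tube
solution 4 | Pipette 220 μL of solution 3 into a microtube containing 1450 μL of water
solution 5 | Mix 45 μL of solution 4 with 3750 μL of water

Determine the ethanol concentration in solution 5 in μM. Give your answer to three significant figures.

Step 1: 375 μL brought to 2750 μL → factor 2750/375 = 7.3333
Step 2: 15 μL + 1300 μL = 1315 μL total → factor 1315/15 = 87.667
Step 3: 275 μL + 2850 μL = 3125 μL total → factor 3125/275 = 11.364
Step 4: 220 μL + 1450 μL = 1670 μL total → factor 1670/220 = 7.5909
Step 5: 45 μL + 3750 μL = 3795 μL total → factor 3795/45 = 84.333
Overall dilution factor = 7.3333 × 87.667 × 11.364 × 7.5909 × 84.333 = 4.6768 × 10^6
Final = 2.50 M / 4.6768 × 10^6 = 5.346 × 10^-7 M = 0.535 μM

0.535 μM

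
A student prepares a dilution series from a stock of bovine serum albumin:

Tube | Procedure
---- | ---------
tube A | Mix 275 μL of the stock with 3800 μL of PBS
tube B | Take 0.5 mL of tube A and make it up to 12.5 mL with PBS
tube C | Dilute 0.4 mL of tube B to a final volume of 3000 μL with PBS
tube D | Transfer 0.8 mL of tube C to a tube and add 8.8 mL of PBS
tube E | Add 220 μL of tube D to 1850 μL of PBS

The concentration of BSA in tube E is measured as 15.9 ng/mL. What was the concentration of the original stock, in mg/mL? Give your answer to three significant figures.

Step 1: 275 μL + 3800 μL = 4075 μL total → factor 4075/275 = 14.818
Step 2: 0.5 mL brought to 12.5 mL → factor 12.5/0.5 = 25
Step 3: 0.4 mL brought to 3000 μL → factor 3/0.4 = 7.5
Step 4: 0.8 mL + 8.8 mL = 9.6 mL total → factor 9.6/0.8 = 12
Step 5: 220 μL + 1850 μL = 2070 μL total → factor 2070/220 = 9.4091
Overall dilution factor = 14.818 × 25 × 7.5 × 12 × 9.4091 = 3.1371 × 10^5
Stock = 15.9 ng/mL × 3.1371 × 10^5 = 4.988 × 10^6 ng/mL = 4.99 mg/mL

4.99 mg/mL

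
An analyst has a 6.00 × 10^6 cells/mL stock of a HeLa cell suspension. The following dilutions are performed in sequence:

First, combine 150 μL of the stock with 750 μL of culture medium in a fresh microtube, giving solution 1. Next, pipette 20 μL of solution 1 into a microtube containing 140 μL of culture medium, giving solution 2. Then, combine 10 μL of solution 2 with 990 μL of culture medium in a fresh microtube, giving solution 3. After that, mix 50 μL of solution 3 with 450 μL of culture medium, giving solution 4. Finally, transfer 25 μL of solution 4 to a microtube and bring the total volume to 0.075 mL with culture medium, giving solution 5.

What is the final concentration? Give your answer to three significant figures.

Step 1: 150 μL + 750 μL = 900 μL total → factor 900/150 = 6
Step 2: 20 μL + 140 μL = 160 μL total → factor 160/20 = 8
Step 3: 10 μL + 990 μL = 1000 μL total → factor 1000/10 = 100
Step 4: 50 μL + 450 μL = 500 μL total → factor 500/50 = 10
Step 5: 25 μL brought to 0.075 mL → factor 75/25 = 3
Overall dilution factor = 6 × 8 × 100 × 10 × 3 = 1.44 × 10^5
Final = 6.00 × 10^6 cells/mL / 1.44 × 10^5 = 41.7 cells/mL

41.7 cells/mL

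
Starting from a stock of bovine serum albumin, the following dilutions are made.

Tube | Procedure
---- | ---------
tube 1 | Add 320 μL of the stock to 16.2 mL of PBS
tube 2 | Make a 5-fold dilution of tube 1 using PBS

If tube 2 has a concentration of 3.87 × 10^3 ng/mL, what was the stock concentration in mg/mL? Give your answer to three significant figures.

0.999 mg/mL

Step 1: 320 μL + 16.2 mL = 16520 μL total → factor 16520/320 = 51.625
Step 2: 5-fold → factor 5
Overall dilution factor = 51.625 × 5 = 258.12
Stock = 3.87 × 10^3 ng/mL × 258.12 = 9.989 × 10^5 ng/mL = 0.999 mg/mL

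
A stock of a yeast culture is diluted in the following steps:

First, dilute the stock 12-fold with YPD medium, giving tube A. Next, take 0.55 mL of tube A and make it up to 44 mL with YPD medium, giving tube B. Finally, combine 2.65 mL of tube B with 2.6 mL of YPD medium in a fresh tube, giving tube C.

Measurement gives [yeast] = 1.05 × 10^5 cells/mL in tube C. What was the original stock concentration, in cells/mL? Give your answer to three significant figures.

2.00 × 10^8 cells/mL

Step 1: 12-fold → factor 12
Step 2: 0.55 mL brought to 44 mL → factor 44/0.55 = 80
Step 3: 2.65 mL + 2.6 mL = 5.25 mL total → factor 5.25/2.65 = 1.9811
Overall dilution factor = 12 × 80 × 1.9811 = 1901.9
Stock = 1.05 × 10^5 cells/mL × 1901.9 = 2.00 × 10^8 cells/mL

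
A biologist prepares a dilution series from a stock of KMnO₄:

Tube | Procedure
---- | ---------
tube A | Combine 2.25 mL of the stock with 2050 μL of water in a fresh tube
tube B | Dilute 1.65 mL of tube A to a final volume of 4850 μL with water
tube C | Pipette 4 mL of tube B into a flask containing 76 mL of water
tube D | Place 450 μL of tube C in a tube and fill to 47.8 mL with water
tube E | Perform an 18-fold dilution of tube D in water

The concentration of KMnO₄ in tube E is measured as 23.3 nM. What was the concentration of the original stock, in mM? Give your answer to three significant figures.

5.01 mM

Step 1: 2.25 mL + 2050 μL = 4.3 mL total → factor 4.3/2.25 = 1.9111
Step 2: 1.65 mL brought to 4850 μL → factor 4.85/1.65 = 2.9394
Step 3: 4 mL + 76 mL = 80 mL total → factor 80/4 = 20
Step 4: 450 μL brought to 47.8 mL → factor 47800/450 = 106.22
Step 5: 18-fold → factor 18
Overall dilution factor = 1.9111 × 2.9394 × 20 × 106.22 × 18 = 2.1481 × 10^5
Stock = 23.3 nM × 2.1481 × 10^5 = 5.005 × 10^6 nM = 5.01 mM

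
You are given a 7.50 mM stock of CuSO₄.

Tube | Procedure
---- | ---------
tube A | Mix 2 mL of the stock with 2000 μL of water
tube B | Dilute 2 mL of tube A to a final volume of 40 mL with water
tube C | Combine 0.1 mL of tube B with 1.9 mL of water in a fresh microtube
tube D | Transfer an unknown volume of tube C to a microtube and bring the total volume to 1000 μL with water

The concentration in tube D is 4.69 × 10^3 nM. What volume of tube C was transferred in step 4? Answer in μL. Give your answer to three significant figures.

Step 1: 2 mL + 2000 μL = 4 mL total → factor 4/2 = 2
Step 2: 2 mL brought to 40 mL → factor 40/2 = 20
Step 3: 0.1 mL + 1.9 mL = 2 mL total → factor 2/0.1 = 20
Step 4: v brought to 1000 μL → factor = 1000 μL/v
Product of known-step factors = 800
Overall factor = 7.50 mM / (4.69 × 10^3 nM) = 1599.1
Step-4 factor = 1599.1 / 800 = 1.9989
v = 1000 μL / 1.9989 = 500 μL

500 μL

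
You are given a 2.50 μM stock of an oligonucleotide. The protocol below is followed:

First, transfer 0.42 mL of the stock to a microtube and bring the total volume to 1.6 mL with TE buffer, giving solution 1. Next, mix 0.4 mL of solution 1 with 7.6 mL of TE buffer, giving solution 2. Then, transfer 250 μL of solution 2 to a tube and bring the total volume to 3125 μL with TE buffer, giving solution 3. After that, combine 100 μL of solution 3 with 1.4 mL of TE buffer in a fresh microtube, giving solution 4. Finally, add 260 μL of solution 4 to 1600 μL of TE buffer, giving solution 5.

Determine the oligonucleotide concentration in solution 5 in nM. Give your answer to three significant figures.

Step 1: 0.42 mL brought to 1.6 mL → factor 1.6/0.42 = 3.8095
Step 2: 0.4 mL + 7.6 mL = 8 mL total → factor 8/0.4 = 20
Step 3: 250 μL brought to 3125 μL → factor 3125/250 = 12.5
Step 4: 100 μL + 1.4 mL = 1500 μL total → factor 1500/100 = 15
Step 5: 260 μL + 1600 μL = 1860 μL total → factor 1860/260 = 7.1538
Overall dilution factor = 3.8095 × 20 × 12.5 × 15 × 7.1538 = 1.022 × 10^5
Final = 2.50 μM / 1.022 × 10^5 = 2.446 × 10^-5 μM = 0.0245 nM

0.0245 nM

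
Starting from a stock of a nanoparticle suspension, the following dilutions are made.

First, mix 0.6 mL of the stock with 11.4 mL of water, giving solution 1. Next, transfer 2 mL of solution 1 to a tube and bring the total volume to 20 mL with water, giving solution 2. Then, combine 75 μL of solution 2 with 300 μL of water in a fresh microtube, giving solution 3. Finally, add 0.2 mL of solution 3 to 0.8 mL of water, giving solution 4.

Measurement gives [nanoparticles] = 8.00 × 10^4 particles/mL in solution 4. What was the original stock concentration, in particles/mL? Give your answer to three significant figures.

Step 1: 0.6 mL + 11.4 mL = 12 mL total → factor 12/0.6 = 20
Step 2: 2 mL brought to 20 mL → factor 20/2 = 10
Step 3: 75 μL + 300 μL = 375 μL total → factor 375/75 = 5
Step 4: 0.2 mL + 0.8 mL = 1 mL total → factor 1/0.2 = 5
Overall dilution factor = 20 × 10 × 5 × 5 = 5000
Stock = 8.00 × 10^4 particles/mL × 5000 = 4.00 × 10^8 particles/mL

4.00 × 10^8 particles/mL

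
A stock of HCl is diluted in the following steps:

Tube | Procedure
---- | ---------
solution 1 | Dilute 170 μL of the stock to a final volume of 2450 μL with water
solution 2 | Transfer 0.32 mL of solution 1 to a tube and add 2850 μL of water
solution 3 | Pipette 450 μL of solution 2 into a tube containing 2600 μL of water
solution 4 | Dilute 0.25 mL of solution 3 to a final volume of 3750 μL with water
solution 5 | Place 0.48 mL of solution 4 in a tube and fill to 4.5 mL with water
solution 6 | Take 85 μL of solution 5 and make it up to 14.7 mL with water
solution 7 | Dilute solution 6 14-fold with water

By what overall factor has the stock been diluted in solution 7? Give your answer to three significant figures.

Step 1: 170 μL brought to 2450 μL → factor 2450/170 = 14.412
Step 2: 0.32 mL + 2850 μL = 3.17 mL total → factor 3.17/0.32 = 9.9062
Step 3: 450 μL + 2600 μL = 3050 μL total → factor 3050/450 = 6.7778
Step 4: 0.25 mL brought to 3750 μL → factor 3.75/0.25 = 15
Step 5: 0.48 mL brought to 4.5 mL → factor 4.5/0.48 = 9.375
Step 6: 85 μL brought to 14.7 mL → factor 14700/85 = 172.94
Step 7: 14-fold → factor 14
Overall dilution factor = 14.412 × 9.9062 × 6.7778 × 15 × 9.375 × 172.94 × 14 = 3.2946 × 10^8

3.29 × 10^8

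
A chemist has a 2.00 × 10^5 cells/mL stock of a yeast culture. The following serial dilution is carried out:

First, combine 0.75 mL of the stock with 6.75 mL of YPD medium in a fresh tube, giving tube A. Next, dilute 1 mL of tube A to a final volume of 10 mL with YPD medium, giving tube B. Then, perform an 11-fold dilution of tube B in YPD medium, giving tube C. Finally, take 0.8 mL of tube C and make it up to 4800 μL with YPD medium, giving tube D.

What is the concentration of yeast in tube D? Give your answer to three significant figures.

30.3 cells/mL

Step 1: 0.75 mL + 6.75 mL = 7.5 mL total → factor 7.5/0.75 = 10
Step 2: 1 mL brought to 10 mL → factor 10/1 = 10
Step 3: 11-fold → factor 11
Step 4: 0.8 mL brought to 4800 μL → factor 4.8/0.8 = 6
Overall dilution factor = 10 × 10 × 11 × 6 = 6600
Final = 2.00 × 10^5 cells/mL / 6600 = 30.3 cells/mL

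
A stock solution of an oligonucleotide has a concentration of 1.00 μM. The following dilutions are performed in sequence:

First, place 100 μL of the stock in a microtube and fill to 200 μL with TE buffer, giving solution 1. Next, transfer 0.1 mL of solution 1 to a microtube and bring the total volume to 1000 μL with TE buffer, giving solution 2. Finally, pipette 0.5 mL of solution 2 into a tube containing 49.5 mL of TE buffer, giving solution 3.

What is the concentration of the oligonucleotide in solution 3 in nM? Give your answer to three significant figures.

0.500 nM

Step 1: 100 μL brought to 200 μL → factor 200/100 = 2
Step 2: 0.1 mL brought to 1000 μL → factor 1/0.1 = 10
Step 3: 0.5 mL + 49.5 mL = 50 mL total → factor 50/0.5 = 100
Overall dilution factor = 2 × 10 × 100 = 2000
Final = 1.00 μM / 2000 = 0.0005000 μM = 0.500 nM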